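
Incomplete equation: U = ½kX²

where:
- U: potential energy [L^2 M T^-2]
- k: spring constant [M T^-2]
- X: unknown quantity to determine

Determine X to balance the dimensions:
X = x (displacement), dimensions [L]

U has dimensions [L^2 M T^-2]; the rest of the RHS (½k) has dimensions [M T^-2].
So X² must have dimensions [L^2], i.e. X has dimensions [L] — X = x (displacement).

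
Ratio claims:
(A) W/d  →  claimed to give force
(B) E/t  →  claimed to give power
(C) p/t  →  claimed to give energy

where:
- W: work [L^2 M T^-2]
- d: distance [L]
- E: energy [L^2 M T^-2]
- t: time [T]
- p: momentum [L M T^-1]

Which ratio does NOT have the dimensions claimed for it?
(C) p/t does not give energy

(A) W/d: [L M T^-2] = force [L M T^-2] ✓
(B) E/t: [L^2 M T^-3] = power [L^2 M T^-3] ✓
(C) p/t: [L M T^-2] ≠ energy [L^2 M T^-2] ✗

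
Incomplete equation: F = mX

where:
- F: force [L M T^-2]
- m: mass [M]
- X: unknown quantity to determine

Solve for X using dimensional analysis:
X = a (acceleration), dimensions [L T^-2]

F has dimensions [L M T^-2]; the rest of the RHS (m) has dimensions [M].
So X must have dimensions [L T^-2] — X = a (acceleration).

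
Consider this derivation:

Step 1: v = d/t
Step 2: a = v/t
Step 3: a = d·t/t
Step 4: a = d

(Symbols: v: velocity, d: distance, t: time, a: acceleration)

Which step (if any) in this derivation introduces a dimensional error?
Step 3

Step 1: v = d/t → LHS [L T^-1], RHS [L T^-1] ✓
Step 2: a = v/t → LHS [L T^-2], RHS [L T^-2] ✓
Step 3: a = d·t/t → LHS [L T^-2], RHS [L] ✗

The first dimensional inconsistency appears in step 3: a = d·t/t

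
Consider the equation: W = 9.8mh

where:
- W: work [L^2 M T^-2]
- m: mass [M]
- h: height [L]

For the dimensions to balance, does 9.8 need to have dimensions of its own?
Yes

W has dimensions [L^2 M T^-2], while mh alone has dimensions [L M]. For the equation to balance, the factor 9.8 must carry dimensions [L T^-2] — it is a dimensional constant (a numerical value of a physical quantity with its units suppressed), not a pure number.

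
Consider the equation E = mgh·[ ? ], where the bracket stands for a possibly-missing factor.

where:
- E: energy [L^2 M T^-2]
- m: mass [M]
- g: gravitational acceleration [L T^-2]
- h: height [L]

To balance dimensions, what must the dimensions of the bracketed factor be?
Nothing is missing — the bracketed factor must be dimensionless.

E has dimensions [L^2 M T^-2] and mgh already has dimensions [L^2 M T^-2], so E = mgh is dimensionally complete.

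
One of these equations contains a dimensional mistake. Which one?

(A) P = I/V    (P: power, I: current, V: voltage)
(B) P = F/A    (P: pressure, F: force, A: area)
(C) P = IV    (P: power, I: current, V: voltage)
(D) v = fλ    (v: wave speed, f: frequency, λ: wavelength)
(A) P = I/V

The equation (A) P = I/V is dimensionally incorrect.

LHS (P): [L^2 M T^-3]
RHS (I/V): [I^2 L^-2 M^-1 T^3] ✗

The dimensions do not match. The other three equations balance.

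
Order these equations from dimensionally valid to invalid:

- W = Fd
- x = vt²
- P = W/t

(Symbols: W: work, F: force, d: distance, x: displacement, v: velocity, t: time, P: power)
Dimensionally correct: W = Fd, P = W/t
Dimensionally incorrect: x = vt²
Ordered (correct first, then incorrect): W = Fd, P = W/t, x = vt²

- W = Fd: LHS [L^2 M T^-2], RHS [L^2 M T^-2] → correct ✓
- x = vt²: LHS [L], RHS [L T] → incorrect ✗
- P = W/t: LHS [L^2 M T^-3], RHS [L^2 M T^-3] → correct ✓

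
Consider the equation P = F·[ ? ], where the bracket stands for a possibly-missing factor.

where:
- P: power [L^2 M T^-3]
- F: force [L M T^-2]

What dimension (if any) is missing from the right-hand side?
[L T^-1] — velocity (e.g. v)

P has dimensions [L^2 M T^-3]; F has dimensions [L M T^-2].
The bracketed factor must supply [L^2 M T^-3] / [L M T^-2] = [L T^-1].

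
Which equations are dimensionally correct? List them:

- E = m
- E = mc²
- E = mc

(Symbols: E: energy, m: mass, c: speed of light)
Dimensionally correct: E = mc²
Dimensionally incorrect: E = m, E = mc
Ordered (correct first, then incorrect): E = mc², E = m, E = mc

- E = m: LHS [L^2 M T^-2], RHS [M] → incorrect ✗
- E = mc²: LHS [L^2 M T^-2], RHS [L^2 M T^-2] → correct ✓
- E = mc: LHS [L^2 M T^-2], RHS [L M T^-1] → incorrect ✗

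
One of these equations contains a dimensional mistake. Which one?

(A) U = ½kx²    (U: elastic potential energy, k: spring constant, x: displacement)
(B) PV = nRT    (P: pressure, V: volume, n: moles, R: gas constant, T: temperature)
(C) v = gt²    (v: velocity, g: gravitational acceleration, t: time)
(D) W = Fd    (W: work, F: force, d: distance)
(C) v = gt²

The equation (C) v = gt² is dimensionally incorrect.

LHS (v): [L T^-1]
RHS (gt²): [L] ✗

The dimensions do not match. The other three equations balance.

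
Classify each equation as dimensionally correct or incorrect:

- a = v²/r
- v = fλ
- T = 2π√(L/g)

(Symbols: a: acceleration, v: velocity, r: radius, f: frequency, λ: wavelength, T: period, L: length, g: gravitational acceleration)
Dimensionally correct: a = v²/r, v = fλ, T = 2π√(L/g)
Dimensionally incorrect: none
Ordered (correct first, then incorrect): a = v²/r, v = fλ, T = 2π√(L/g)

- a = v²/r: LHS [L T^-2], RHS [L T^-2] → correct ✓
- v = fλ: LHS [L T^-1], RHS [L T^-1] → correct ✓
- T = 2π√(L/g): LHS [T], RHS [T] → correct ✓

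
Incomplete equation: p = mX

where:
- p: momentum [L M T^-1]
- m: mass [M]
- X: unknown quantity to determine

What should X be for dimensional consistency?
X = v (velocity), dimensions [L T^-1]

p has dimensions [L M T^-1]; the rest of the RHS (m) has dimensions [M].
So X must have dimensions [L T^-1] — X = v (velocity).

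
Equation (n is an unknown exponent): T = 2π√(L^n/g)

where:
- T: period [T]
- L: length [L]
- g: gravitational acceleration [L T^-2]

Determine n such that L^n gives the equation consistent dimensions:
n = 1

T has dimensions [T]; L has dimensions [L].
With n = 1: 2π√(L^1/g) has dimensions [T], matching the LHS ✓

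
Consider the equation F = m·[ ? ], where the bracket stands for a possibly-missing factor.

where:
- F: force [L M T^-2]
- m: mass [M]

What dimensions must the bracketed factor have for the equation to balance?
[L T^-2] — acceleration (e.g. a)

F has dimensions [L M T^-2]; m has dimensions [M].
The bracketed factor must supply [L M T^-2] / [M] = [L T^-2].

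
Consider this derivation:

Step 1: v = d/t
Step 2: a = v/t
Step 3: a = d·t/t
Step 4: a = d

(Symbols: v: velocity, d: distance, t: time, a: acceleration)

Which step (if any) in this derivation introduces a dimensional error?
Step 3

Step 1: v = d/t → LHS [L T^-1], RHS [L T^-1] ✓
Step 2: a = v/t → LHS [L T^-2], RHS [L T^-2] ✓
Step 3: a = d·t/t → LHS [L T^-2], RHS [L] ✗

The first dimensional inconsistency appears in step 3: a = d·t/t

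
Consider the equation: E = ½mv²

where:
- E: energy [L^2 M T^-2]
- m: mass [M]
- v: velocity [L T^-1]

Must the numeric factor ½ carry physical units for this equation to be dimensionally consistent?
No

E has dimensions [L^2 M T^-2] and mv² already has dimensions [L^2 M T^-2], so the equation balances without ½ contributing any dimensions. ½ is a pure (dimensionless) number; changing or removing it would not affect dimensional consistency.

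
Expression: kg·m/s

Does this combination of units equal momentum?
Yes

The expression kg·m/s has dimensions [L M T^-1], which is exactly momentum [L M T^-1].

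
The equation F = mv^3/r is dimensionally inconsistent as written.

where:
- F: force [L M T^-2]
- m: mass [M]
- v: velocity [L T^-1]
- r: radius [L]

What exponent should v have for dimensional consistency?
The exponent of v should be 2: F = mv^2/r

The LHS F has dimensions [L M T^-2]; v has dimensions [L T^-1].
As written, the RHS mv^3/r (exponent 3 on v) has dimensions [L^2 M T^-3], which does not match.
With exponent 2, the RHS mv^2/r has dimensions [L M T^-2], matching the LHS.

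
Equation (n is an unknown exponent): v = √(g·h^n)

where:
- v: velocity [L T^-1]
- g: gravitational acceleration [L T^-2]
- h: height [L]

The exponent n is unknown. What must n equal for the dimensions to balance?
n = 1

v has dimensions [L T^-1]; h has dimensions [L].
With n = 1: √(g·h^1) has dimensions [L T^-1], matching the LHS ✓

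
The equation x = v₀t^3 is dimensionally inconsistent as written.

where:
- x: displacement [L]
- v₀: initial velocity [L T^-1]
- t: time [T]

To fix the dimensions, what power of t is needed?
The exponent of t should be 1: x = v₀t

The LHS x has dimensions [L]; t has dimensions [T].
As written, the RHS v₀t^3 (exponent 3 on t) has dimensions [L T^2], which does not match.
With exponent 1, the RHS v₀t has dimensions [L], matching the LHS.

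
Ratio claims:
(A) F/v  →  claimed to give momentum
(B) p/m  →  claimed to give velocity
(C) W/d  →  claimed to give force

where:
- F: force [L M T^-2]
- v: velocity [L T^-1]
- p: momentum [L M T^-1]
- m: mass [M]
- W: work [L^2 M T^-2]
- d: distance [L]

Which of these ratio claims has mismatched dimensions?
(A) F/v does not give momentum

(A) F/v: [M T^-1] ≠ momentum [L M T^-1] ✗
(B) p/m: [L T^-1] = velocity [L T^-1] ✓
(C) W/d: [L M T^-2] = force [L M T^-2] ✓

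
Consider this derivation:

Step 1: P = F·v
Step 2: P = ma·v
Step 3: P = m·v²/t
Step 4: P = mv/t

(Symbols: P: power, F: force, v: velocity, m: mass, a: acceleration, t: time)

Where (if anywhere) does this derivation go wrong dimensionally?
Step 4

Step 1: P = F·v → LHS [L^2 M T^-3], RHS [L^2 M T^-3] ✓
Step 2: P = ma·v → LHS [L^2 M T^-3], RHS [L^2 M T^-3] ✓
Step 3: P = m·v²/t → LHS [L^2 M T^-3], RHS [L^2 M T^-3] ✓
Step 4: P = mv/t → LHS [L^2 M T^-3], RHS [L M T^-2] ✗

The first dimensional inconsistency appears in step 4: P = mv/t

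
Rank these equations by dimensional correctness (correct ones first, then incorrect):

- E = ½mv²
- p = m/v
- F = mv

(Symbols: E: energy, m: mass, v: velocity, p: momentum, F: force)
Dimensionally correct: E = ½mv²
Dimensionally incorrect: p = m/v, F = mv
Ordered (correct first, then incorrect): E = ½mv², p = m/v, F = mv

- E = ½mv²: LHS [L^2 M T^-2], RHS [L^2 M T^-2] → correct ✓
- p = m/v: LHS [L M T^-1], RHS [L^-1 M T] → incorrect ✗
- F = mv: LHS [L M T^-2], RHS [L M T^-1] → incorrect ✗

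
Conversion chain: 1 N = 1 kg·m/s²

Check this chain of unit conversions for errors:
The chain is correct (no errors).

Correct: Newton is defined as kg·m/s²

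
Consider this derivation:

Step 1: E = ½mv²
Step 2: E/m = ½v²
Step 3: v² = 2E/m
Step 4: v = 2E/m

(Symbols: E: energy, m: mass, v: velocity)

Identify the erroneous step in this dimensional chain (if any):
Step 4

Step 1: E = ½mv² → LHS [L^2 M T^-2], RHS [L^2 M T^-2] ✓
Step 2: E/m = ½v² → LHS [L^2 T^-2], RHS [L^2 T^-2] ✓
Step 3: v² = 2E/m → LHS [L^2 T^-2], RHS [L^2 T^-2] ✓
Step 4: v = 2E/m → LHS [L T^-1], RHS [L^2 T^-2] ✗

The first dimensional inconsistency appears in step 4: v = 2E/m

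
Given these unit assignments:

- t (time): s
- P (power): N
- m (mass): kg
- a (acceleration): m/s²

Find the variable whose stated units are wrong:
P

The variable P (power) should have units W, not N.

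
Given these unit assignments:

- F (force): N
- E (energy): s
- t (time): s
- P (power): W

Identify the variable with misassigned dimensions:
E

The variable E (energy) should have units J, not s.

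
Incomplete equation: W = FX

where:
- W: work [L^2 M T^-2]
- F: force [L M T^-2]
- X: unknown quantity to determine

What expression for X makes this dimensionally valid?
X = d (distance), dimensions [L]

W has dimensions [L^2 M T^-2]; the rest of the RHS (F) has dimensions [L M T^-2].
So X must have dimensions [L] — X = d (distance).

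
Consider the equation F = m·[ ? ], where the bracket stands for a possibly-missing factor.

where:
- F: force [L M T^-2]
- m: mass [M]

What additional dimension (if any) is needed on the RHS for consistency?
[L T^-2] — acceleration (e.g. a)

F has dimensions [L M T^-2]; m has dimensions [M].
The bracketed factor must supply [L M T^-2] / [M] = [L T^-2].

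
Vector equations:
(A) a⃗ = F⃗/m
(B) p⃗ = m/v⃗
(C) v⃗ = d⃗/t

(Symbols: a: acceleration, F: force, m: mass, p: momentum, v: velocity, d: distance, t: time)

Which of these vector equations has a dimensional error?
(B) p⃗ = m/v⃗

(A) a⃗ = F⃗/m: LHS [L T^-2], RHS [L T^-2] ✓ — force (vector) divided by mass (scalar)
(B) p⃗ = m/v⃗: LHS [L M T^-1], RHS [L^-1 M T] ✗ — momentum is mass times velocity; should be mv⃗ (and division by a vector is undefined)
(C) v⃗ = d⃗/t: LHS [L T^-1], RHS [L T^-1] ✓ — displacement (vector) divided by time (scalar)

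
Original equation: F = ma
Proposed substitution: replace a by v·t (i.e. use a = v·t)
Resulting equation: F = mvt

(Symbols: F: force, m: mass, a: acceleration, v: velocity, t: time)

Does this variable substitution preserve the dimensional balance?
No

[a] = [L T^-2] and [v·t] = [L]. These differ, so the substitution replaces a quantity by one of different dimensions and the result F = mvt has LHS [L M T^-2] vs RHS [L M] — inconsistent.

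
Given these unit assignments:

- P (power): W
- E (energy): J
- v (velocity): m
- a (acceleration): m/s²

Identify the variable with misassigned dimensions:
v

The variable v (velocity) should have units m/s, not m.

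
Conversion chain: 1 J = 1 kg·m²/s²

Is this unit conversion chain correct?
The chain is correct (no errors).

Correct: Joule is defined as kg·m²/s²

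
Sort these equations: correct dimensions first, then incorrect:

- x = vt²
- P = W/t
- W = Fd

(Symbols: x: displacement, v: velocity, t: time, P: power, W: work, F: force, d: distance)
Dimensionally correct: P = W/t, W = Fd
Dimensionally incorrect: x = vt²
Ordered (correct first, then incorrect): P = W/t, W = Fd, x = vt²

- x = vt²: LHS [L], RHS [L T] → incorrect ✗
- P = W/t: LHS [L^2 M T^-3], RHS [L^2 M T^-3] → correct ✓
- W = Fd: LHS [L^2 M T^-2], RHS [L^2 M T^-2] → correct ✓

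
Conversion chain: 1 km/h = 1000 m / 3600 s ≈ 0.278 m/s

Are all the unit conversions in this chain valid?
The chain is correct (no errors).

Correct: 1 km = 1000 m, 1 h = 3600 s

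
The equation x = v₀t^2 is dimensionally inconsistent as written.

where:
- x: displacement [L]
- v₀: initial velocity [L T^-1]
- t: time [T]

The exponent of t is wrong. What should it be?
The exponent of t should be 1: x = v₀t

The LHS x has dimensions [L]; t has dimensions [T].
As written, the RHS v₀t^2 (exponent 2 on t) has dimensions [L T], which does not match.
With exponent 1, the RHS v₀t has dimensions [L], matching the LHS.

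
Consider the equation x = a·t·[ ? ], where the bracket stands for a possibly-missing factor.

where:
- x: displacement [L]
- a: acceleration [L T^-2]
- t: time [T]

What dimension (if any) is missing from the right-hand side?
[T] — time (e.g. t)

x has dimensions [L]; a·t has dimensions [L T^-1].
The bracketed factor must supply [L] / [L T^-1] = [T].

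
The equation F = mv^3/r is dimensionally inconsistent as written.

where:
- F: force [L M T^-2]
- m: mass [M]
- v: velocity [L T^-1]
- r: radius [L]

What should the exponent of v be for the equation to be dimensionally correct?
The exponent of v should be 2: F = mv^2/r

The LHS F has dimensions [L M T^-2]; v has dimensions [L T^-1].
As written, the RHS mv^3/r (exponent 3 on v) has dimensions [L^2 M T^-3], which does not match.
With exponent 2, the RHS mv^2/r has dimensions [L M T^-2], matching the LHS.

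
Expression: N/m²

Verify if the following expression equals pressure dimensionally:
Yes

The expression N/m² has dimensions [L^-1 M T^-2], which is exactly pressure [L^-1 M T^-2].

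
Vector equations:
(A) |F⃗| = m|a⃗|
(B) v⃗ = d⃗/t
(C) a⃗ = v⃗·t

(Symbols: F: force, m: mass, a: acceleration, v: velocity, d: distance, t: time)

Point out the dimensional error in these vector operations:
(C) a⃗ = v⃗·t

(A) |F⃗| = m|a⃗|: LHS [L M T^-2], RHS [L M T^-2] ✓ — magnitudes of vectors are scalars
(B) v⃗ = d⃗/t: LHS [L T^-1], RHS [L T^-1] ✓ — displacement (vector) divided by time (scalar)
(C) a⃗ = v⃗·t: LHS [L T^-2], RHS [L] ✗ — acceleration is velocity per time; should be v⃗/t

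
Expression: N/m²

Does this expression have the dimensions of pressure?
Yes

The expression N/m² has dimensions [L^-1 M T^-2], which is exactly pressure [L^-1 M T^-2].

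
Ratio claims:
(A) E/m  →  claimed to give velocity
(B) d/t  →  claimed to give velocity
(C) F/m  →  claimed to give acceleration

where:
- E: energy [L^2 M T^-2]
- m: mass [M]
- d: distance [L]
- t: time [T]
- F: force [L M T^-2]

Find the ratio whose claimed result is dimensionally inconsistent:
(A) E/m does not give velocity

(A) E/m: [L^2 T^-2] ≠ velocity [L T^-1] ✗
(B) d/t: [L T^-1] = velocity [L T^-1] ✓
(C) F/m: [L T^-2] = acceleration [L T^-2] ✓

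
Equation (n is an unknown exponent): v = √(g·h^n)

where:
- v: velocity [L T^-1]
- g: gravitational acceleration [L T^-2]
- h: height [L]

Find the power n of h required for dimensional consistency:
n = 1

v has dimensions [L T^-1]; h has dimensions [L].
With n = 1: √(g·h^1) has dimensions [L T^-1], matching the LHS ✓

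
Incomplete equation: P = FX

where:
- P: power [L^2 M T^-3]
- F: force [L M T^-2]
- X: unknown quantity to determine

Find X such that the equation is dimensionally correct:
X = v (velocity), dimensions [L T^-1]

P has dimensions [L^2 M T^-3]; the rest of the RHS (F) has dimensions [L M T^-2].
So X must have dimensions [L T^-1] — X = v (velocity).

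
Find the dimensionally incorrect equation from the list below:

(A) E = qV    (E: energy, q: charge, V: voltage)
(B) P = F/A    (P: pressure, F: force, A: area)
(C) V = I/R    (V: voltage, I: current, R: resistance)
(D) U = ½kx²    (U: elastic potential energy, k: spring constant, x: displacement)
(C) V = I/R

The equation (C) V = I/R is dimensionally incorrect.

LHS (V): [I^-1 L^2 M T^-3]
RHS (I/R): [I^3 L^-2 M^-1 T^3] ✗

The dimensions do not match. The other three equations balance.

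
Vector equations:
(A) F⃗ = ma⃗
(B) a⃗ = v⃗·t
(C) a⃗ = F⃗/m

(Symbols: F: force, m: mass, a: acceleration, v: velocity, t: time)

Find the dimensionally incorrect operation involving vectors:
(B) a⃗ = v⃗·t

(A) F⃗ = ma⃗: LHS [L M T^-2], RHS [L M T^-2] ✓ — Force and acceleration are vectors, mass is a scalar
(B) a⃗ = v⃗·t: LHS [L T^-2], RHS [L] ✗ — acceleration is velocity per time; should be v⃗/t
(C) a⃗ = F⃗/m: LHS [L T^-2], RHS [L T^-2] ✓ — force (vector) divided by mass (scalar)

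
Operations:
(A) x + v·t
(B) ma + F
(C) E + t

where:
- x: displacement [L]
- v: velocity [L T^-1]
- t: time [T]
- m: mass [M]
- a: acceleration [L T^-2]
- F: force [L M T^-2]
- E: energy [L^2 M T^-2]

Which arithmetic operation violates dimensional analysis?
(C) E + t

(A) x + v·t: x [L] and v·t [L] — same dimensions ✓
(B) ma + F: ma [L M T^-2] and F [L M T^-2] — same dimensions ✓
(C) E + t: E [L^2 M T^-2] and t [T] — different dimensions cannot be added/subtracted ✗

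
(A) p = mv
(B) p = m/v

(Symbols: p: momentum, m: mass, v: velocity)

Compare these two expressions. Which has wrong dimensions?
(B)

(A) p = mv: LHS [L M T^-1], RHS [L M T^-1] ✓
(B) p = m/v: LHS [L M T^-1], RHS [L^-1 M T] ✗

Expression (B) p = m/v is dimensionally incorrect.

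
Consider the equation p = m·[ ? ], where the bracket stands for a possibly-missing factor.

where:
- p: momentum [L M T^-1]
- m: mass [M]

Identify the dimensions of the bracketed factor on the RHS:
[L T^-1] — velocity (e.g. v)

p has dimensions [L M T^-1]; m has dimensions [M].
The bracketed factor must supply [L M T^-1] / [M] = [L T^-1].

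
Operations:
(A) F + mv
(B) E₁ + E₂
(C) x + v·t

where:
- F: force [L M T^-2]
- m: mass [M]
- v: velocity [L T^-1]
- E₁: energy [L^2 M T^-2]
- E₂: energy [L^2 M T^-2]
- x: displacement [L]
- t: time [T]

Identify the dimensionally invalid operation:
(A) F + mv

(A) F + mv: F [L M T^-2] and mv [L M T^-1] — different dimensions cannot be added/subtracted ✗
(B) E₁ + E₂: E₁ [L^2 M T^-2] and E₂ [L^2 M T^-2] — same dimensions ✓
(C) x + v·t: x [L] and v·t [L] — same dimensions ✓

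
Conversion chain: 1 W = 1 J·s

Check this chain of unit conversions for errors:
The chain is incorrect (it contains an error).

Incorrect: Watt is J/s, not J·s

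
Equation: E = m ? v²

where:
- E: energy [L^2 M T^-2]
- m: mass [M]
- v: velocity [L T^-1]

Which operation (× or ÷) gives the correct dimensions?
multiplication (×): E = m × v²

E [L^2 M T^-2]; m [M]; v² [L^2 T^-2].
m × v² → [L^2 M T^-2] ✓
m ÷ v² → [L^-2 M T^2] ✗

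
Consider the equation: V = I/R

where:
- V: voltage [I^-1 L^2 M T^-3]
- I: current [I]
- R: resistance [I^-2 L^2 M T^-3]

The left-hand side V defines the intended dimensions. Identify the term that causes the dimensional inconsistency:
The right-hand side term I/R

V has dimensions [I^-1 L^2 M T^-3], but I/R has dimensions [I^3 L^-2 M^-1 T^3], so the term I/R is dimensionally wrong for V.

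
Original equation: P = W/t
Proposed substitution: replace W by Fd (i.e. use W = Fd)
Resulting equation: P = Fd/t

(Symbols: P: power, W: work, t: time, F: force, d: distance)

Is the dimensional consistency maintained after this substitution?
Yes

[W] = [L^2 M T^-2] and [Fd] = [L^2 M T^-2]. These match, so the substitution replaces a quantity by one of the same dimensions and the result P = Fd/t has LHS [L^2 M T^-3] vs RHS [L^2 M T^-3] — still consistent.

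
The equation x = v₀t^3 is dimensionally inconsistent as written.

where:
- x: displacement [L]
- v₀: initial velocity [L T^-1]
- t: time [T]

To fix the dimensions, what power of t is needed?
The exponent of t should be 1: x = v₀t

The LHS x has dimensions [L]; t has dimensions [T].
As written, the RHS v₀t^3 (exponent 3 on t) has dimensions [L T^2], which does not match.
With exponent 1, the RHS v₀t has dimensions [L], matching the LHS.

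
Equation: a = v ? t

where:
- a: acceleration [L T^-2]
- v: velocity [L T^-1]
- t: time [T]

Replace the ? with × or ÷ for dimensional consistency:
division (÷): a = v ÷ t

a [L T^-2]; v [L T^-1]; t [T].
v × t → [L] ✗
v ÷ t → [L T^-2] ✓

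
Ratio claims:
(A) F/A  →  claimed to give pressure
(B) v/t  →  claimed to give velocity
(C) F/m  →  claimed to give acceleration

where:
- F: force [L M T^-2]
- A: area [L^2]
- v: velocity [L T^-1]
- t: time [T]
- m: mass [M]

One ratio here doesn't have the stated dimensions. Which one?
(B) v/t does not give velocity

(A) F/A: [L^-1 M T^-2] = pressure [L^-1 M T^-2] ✓
(B) v/t: [L T^-2] ≠ velocity [L T^-1] ✗
(C) F/m: [L T^-2] = acceleration [L T^-2] ✓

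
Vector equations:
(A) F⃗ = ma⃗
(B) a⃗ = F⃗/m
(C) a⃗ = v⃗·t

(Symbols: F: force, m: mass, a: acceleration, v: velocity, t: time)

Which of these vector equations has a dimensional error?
(C) a⃗ = v⃗·t

(A) F⃗ = ma⃗: LHS [L M T^-2], RHS [L M T^-2] ✓ — Force and acceleration are vectors, mass is a scalar
(B) a⃗ = F⃗/m: LHS [L T^-2], RHS [L T^-2] ✓ — force (vector) divided by mass (scalar)
(C) a⃗ = v⃗·t: LHS [L T^-2], RHS [L] ✗ — acceleration is velocity per time; should be v⃗/t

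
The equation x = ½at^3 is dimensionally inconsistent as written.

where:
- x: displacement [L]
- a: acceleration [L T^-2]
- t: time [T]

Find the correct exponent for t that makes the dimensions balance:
The exponent of t should be 2: x = ½at^2

The LHS x has dimensions [L]; t has dimensions [T].
As written, the RHS ½at^3 (exponent 3 on t) has dimensions [L T], which does not match.
With exponent 2, the RHS ½at^2 has dimensions [L], matching the LHS.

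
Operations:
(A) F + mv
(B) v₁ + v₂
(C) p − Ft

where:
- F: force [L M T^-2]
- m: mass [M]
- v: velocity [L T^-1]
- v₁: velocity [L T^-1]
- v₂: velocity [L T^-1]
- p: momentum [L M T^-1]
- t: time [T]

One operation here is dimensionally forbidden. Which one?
(A) F + mv

(A) F + mv: F [L M T^-2] and mv [L M T^-1] — different dimensions cannot be added/subtracted ✗
(B) v₁ + v₂: v₁ [L T^-1] and v₂ [L T^-1] — same dimensions ✓
(C) p − Ft: p [L M T^-1] and Ft [L M T^-1] — same dimensions ✓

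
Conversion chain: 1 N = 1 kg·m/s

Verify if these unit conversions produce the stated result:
The chain is incorrect (it contains an error).

Incorrect: Newton is kg·m/s², not kg·m/s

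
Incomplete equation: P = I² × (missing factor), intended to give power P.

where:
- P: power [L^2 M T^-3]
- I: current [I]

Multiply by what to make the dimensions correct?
R (resistance), dimensions [I^-2 L^2 M T^-3]

P has dimensions [L^2 M T^-3] and I² has dimensions [I^2].
The missing factor must have dimensions [L^2 M T^-3] / [I^2] = [I^-2 L^2 M T^-3], i.e. resistance (R).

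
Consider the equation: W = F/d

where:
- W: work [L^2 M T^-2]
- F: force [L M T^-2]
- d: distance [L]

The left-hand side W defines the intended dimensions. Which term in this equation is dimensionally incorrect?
The right-hand side term F/d

W has dimensions [L^2 M T^-2], but F/d has dimensions [M T^-2], so the term F/d is dimensionally wrong for W.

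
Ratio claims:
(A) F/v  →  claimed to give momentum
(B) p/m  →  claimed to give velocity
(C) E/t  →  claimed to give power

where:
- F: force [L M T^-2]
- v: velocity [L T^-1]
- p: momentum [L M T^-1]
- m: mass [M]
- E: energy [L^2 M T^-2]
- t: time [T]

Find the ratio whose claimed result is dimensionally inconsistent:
(A) F/v does not give momentum

(A) F/v: [M T^-1] ≠ momentum [L M T^-1] ✗
(B) p/m: [L T^-1] = velocity [L T^-1] ✓
(C) E/t: [L^2 M T^-3] = power [L^2 M T^-3] ✓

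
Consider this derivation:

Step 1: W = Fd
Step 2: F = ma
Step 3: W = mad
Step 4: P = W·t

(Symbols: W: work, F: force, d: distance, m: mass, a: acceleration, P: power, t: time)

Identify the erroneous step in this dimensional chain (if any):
Step 4

Step 1: W = Fd → LHS [L^2 M T^-2], RHS [L^2 M T^-2] ✓
Step 2: F = ma → LHS [L M T^-2], RHS [L M T^-2] ✓
Step 3: W = mad → LHS [L^2 M T^-2], RHS [L^2 M T^-2] ✓
Step 4: P = W·t → LHS [L^2 M T^-3], RHS [L^2 M T^-1] ✗

The first dimensional inconsistency appears in step 4: P = W·t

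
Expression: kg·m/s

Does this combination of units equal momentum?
Yes

The expression kg·m/s has dimensions [L M T^-1], which is exactly momentum [L M T^-1].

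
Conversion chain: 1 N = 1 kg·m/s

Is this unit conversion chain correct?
The chain is incorrect (it contains an error).

Incorrect: Newton is kg·m/s², not kg·m/s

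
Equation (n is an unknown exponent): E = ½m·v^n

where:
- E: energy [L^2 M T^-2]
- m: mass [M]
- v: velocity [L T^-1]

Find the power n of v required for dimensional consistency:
n = 2

E has dimensions [L^2 M T^-2]; v has dimensions [L T^-1].
The rest of the RHS has dimensions [M], so v^n must supply [L^2 T^-2].
With n = 2: ½m·v^2 has dimensions [L^2 M T^-2], matching the LHS ✓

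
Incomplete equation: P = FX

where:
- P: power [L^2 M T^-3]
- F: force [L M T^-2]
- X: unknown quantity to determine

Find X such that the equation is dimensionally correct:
X = v (velocity), dimensions [L T^-1]

P has dimensions [L^2 M T^-3]; the rest of the RHS (F) has dimensions [L M T^-2].
So X must have dimensions [L T^-1] — X = v (velocity).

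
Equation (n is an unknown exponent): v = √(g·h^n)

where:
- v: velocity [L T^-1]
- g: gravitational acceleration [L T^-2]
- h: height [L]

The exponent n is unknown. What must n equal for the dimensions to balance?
n = 1

v has dimensions [L T^-1]; h has dimensions [L].
With n = 1: √(g·h^1) has dimensions [L T^-1], matching the LHS ✓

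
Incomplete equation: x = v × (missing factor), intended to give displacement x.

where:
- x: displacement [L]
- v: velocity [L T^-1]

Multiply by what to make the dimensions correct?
t (time), dimensions [T]

x has dimensions [L] and v has dimensions [L T^-1].
The missing factor must have dimensions [L] / [L T^-1] = [T], i.e. time (t).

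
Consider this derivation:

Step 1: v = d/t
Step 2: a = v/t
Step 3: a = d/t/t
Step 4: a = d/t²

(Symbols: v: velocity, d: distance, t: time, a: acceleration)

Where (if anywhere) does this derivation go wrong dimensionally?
No step introduces an error — all steps are dimensionally consistent.

Step 1: v = d/t → LHS [L T^-1], RHS [L T^-1] ✓
Step 2: a = v/t → LHS [L T^-2], RHS [L T^-2] ✓
Step 3: a = d/t/t → LHS [L T^-2], RHS [L T^-2] ✓
Step 4: a = d/t² → LHS [L T^-2], RHS [L T^-2] ✓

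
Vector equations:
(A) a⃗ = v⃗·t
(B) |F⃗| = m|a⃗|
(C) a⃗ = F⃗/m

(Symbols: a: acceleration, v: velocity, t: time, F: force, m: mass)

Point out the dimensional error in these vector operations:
(A) a⃗ = v⃗·t

(A) a⃗ = v⃗·t: LHS [L T^-2], RHS [L] ✗ — acceleration is velocity per time; should be v⃗/t
(B) |F⃗| = m|a⃗|: LHS [L M T^-2], RHS [L M T^-2] ✓ — magnitudes of vectors are scalars
(C) a⃗ = F⃗/m: LHS [L T^-2], RHS [L T^-2] ✓ — force (vector) divided by mass (scalar)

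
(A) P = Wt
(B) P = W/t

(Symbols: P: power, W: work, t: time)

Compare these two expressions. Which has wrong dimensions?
(A)

(A) P = Wt: LHS [L^2 M T^-3], RHS [L^2 M T^-1] ✗
(B) P = W/t: LHS [L^2 M T^-3], RHS [L^2 M T^-3] ✓

Expression (A) P = Wt is dimensionally incorrect.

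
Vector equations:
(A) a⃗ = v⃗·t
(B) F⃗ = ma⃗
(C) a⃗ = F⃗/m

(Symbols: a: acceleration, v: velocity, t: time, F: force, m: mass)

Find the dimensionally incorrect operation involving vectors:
(A) a⃗ = v⃗·t

(A) a⃗ = v⃗·t: LHS [L T^-2], RHS [L] ✗ — acceleration is velocity per time; should be v⃗/t
(B) F⃗ = ma⃗: LHS [L M T^-2], RHS [L M T^-2] ✓ — Force and acceleration are vectors, mass is a scalar
(C) a⃗ = F⃗/m: LHS [L T^-2], RHS [L T^-2] ✓ — force (vector) divided by mass (scalar)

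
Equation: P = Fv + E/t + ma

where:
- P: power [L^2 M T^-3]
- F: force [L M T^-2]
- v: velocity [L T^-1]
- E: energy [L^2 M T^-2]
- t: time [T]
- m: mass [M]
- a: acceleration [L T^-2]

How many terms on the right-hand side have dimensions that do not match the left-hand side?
1

LHS P: [L^2 M T^-3]
- Fv: [L^2 M T^-3] ✓
- E/t: [L^2 M T^-3] ✓
- ma: [L M T^-2] ✗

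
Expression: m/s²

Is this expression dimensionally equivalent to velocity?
No

The expression m/s² has dimensions [L T^-2], but velocity has dimensions [L T^-1].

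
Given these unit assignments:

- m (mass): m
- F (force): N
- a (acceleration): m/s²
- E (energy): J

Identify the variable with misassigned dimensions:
m

The variable m (mass) should have units kg, not m.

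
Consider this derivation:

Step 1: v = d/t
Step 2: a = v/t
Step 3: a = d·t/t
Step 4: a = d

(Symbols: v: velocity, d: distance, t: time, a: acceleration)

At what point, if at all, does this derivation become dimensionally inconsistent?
Step 3

Step 1: v = d/t → LHS [L T^-1], RHS [L T^-1] ✓
Step 2: a = v/t → LHS [L T^-2], RHS [L T^-2] ✓
Step 3: a = d·t/t → LHS [L T^-2], RHS [L] ✗

The first dimensional inconsistency appears in step 3: a = d·t/t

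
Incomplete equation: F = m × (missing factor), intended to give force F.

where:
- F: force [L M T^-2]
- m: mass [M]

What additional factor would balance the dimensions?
a (acceleration), dimensions [L T^-2]

F has dimensions [L M T^-2] and m has dimensions [M].
The missing factor must have dimensions [L M T^-2] / [M] = [L T^-2], i.e. acceleration (a).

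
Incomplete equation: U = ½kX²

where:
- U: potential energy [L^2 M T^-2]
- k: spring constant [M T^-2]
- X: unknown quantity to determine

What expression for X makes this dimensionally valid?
X = x (displacement), dimensions [L]

U has dimensions [L^2 M T^-2]; the rest of the RHS (½k) has dimensions [M T^-2].
So X² must have dimensions [L^2], i.e. X has dimensions [L] — X = x (displacement).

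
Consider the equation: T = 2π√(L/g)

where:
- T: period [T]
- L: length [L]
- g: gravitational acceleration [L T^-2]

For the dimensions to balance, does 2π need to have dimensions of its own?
No

T has dimensions [T] and √(L/g) already has dimensions [T], so the equation balances without 2π contributing any dimensions. 2π is a pure (dimensionless) number; changing or removing it would not affect dimensional consistency.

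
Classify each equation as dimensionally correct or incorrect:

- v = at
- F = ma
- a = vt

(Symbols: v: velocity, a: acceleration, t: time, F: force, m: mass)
Dimensionally correct: v = at, F = ma
Dimensionally incorrect: a = vt
Ordered (correct first, then incorrect): v = at, F = ma, a = vt

- v = at: LHS [L T^-1], RHS [L T^-1] → correct ✓
- F = ma: LHS [L M T^-2], RHS [L M T^-2] → correct ✓
- a = vt: LHS [L T^-2], RHS [L] → incorrect ✗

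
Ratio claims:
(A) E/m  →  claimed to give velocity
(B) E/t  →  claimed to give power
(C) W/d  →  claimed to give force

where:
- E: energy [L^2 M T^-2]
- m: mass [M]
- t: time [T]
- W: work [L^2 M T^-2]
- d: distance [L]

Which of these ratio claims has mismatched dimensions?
(A) E/m does not give velocity

(A) E/m: [L^2 T^-2] ≠ velocity [L T^-1] ✗
(B) E/t: [L^2 M T^-3] = power [L^2 M T^-3] ✓
(C) W/d: [L M T^-2] = force [L M T^-2] ✓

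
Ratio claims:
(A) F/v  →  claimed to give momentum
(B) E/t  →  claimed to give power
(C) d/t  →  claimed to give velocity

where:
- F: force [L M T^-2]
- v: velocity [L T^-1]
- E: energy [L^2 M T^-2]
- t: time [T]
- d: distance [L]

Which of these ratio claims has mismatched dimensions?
(A) F/v does not give momentum

(A) F/v: [M T^-1] ≠ momentum [L M T^-1] ✗
(B) E/t: [L^2 M T^-3] = power [L^2 M T^-3] ✓
(C) d/t: [L T^-1] = velocity [L T^-1] ✓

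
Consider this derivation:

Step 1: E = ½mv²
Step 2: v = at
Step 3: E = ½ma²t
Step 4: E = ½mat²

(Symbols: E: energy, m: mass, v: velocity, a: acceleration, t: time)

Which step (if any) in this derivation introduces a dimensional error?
Step 3

Step 1: E = ½mv² → LHS [L^2 M T^-2], RHS [L^2 M T^-2] ✓
Step 2: v = at → LHS [L T^-1], RHS [L T^-1] ✓
Step 3: E = ½ma²t → LHS [L^2 M T^-2], RHS [L^2 M T^-3] ✗

The first dimensional inconsistency appears in step 3: E = ½ma²t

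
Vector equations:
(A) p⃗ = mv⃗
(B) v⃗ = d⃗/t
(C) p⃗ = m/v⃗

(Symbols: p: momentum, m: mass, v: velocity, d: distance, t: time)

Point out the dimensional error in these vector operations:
(C) p⃗ = m/v⃗

(A) p⃗ = mv⃗: LHS [L M T^-1], RHS [L M T^-1] ✓ — mass (scalar) times velocity (vector)
(B) v⃗ = d⃗/t: LHS [L T^-1], RHS [L T^-1] ✓ — displacement (vector) divided by time (scalar)
(C) p⃗ = m/v⃗: LHS [L M T^-1], RHS [L^-1 M T] ✗ — momentum is mass times velocity; should be mv⃗ (and division by a vector is undefined)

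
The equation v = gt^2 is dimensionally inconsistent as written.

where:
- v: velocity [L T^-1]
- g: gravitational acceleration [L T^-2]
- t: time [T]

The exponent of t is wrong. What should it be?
The exponent of t should be 1: v = gt

The LHS v has dimensions [L T^-1]; t has dimensions [T].
As written, the RHS gt^2 (exponent 2 on t) has dimensions [L], which does not match.
With exponent 1, the RHS gt has dimensions [L T^-1], matching the LHS.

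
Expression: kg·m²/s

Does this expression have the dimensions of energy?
No

The expression kg·m²/s has dimensions [L^2 M T^-1], but energy has dimensions [L^2 M T^-2].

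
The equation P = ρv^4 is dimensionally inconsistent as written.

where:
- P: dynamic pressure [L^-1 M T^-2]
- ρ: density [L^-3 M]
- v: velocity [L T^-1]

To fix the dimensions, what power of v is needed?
The exponent of v should be 2: P = ρv^2

The LHS P has dimensions [L^-1 M T^-2]; v has dimensions [L T^-1].
As written, the RHS ρv^4 (exponent 4 on v) has dimensions [L M T^-4], which does not match.
With exponent 2, the RHS ρv^2 has dimensions [L^-1 M T^-2], matching the LHS.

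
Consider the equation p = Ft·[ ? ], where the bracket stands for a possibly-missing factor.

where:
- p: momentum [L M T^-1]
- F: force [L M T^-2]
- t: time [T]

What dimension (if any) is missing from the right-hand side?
Nothing is missing — the bracketed factor must be dimensionless.

p has dimensions [L M T^-1] and Ft already has dimensions [L M T^-1], so p = Ft is dimensionally complete.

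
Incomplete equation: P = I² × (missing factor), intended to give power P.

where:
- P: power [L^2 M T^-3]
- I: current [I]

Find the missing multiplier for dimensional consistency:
R (resistance), dimensions [I^-2 L^2 M T^-3]

P has dimensions [L^2 M T^-3] and I² has dimensions [I^2].
The missing factor must have dimensions [L^2 M T^-3] / [I^2] = [I^-2 L^2 M T^-3], i.e. resistance (R).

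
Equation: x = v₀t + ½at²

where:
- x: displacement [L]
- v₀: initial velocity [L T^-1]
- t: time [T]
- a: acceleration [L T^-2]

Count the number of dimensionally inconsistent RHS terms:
0

LHS x: [L]
- v₀t: [L] ✓
- ½at²: [L] ✓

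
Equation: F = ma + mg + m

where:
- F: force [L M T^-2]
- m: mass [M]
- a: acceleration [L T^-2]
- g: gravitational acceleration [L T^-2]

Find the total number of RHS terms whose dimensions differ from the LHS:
1

LHS F: [L M T^-2]
- ma: [L M T^-2] ✓
- mg: [L M T^-2] ✓
- m: [M] ✗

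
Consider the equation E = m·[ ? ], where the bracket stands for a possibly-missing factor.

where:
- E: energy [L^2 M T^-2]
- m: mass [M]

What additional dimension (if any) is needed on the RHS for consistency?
[L^2 T^-2] — velocity squared (e.g. v²)

E has dimensions [L^2 M T^-2]; m has dimensions [M].
The bracketed factor must supply [L^2 M T^-2] / [M] = [L^2 T^-2].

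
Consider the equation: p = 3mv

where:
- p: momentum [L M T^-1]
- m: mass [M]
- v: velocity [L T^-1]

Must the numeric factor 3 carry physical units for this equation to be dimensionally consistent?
No

p has dimensions [L M T^-1] and mv already has dimensions [L M T^-1], so the equation balances without 3 contributing any dimensions. 3 is a pure (dimensionless) number; changing or removing it would not affect dimensional consistency.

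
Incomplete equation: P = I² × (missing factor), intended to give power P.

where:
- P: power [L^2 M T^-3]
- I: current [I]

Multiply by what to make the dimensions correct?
R (resistance), dimensions [I^-2 L^2 M T^-3]

P has dimensions [L^2 M T^-3] and I² has dimensions [I^2].
The missing factor must have dimensions [L^2 M T^-3] / [I^2] = [I^-2 L^2 M T^-3], i.e. resistance (R).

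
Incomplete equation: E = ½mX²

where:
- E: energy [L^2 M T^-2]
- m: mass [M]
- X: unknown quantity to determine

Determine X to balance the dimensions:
X = v (velocity), dimensions [L T^-1]

E has dimensions [L^2 M T^-2]; the rest of the RHS (½m) has dimensions [M].
So X² must have dimensions [L^2 T^-2], i.e. X has dimensions [L T^-1] — X = v (velocity).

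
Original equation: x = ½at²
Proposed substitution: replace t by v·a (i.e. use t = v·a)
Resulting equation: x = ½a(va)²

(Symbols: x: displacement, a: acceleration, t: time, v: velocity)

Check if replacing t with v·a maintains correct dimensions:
No

[t] = [T] and [v·a] = [L^2 T^-3]. These differ, so the substitution replaces a quantity by one of different dimensions and the result x = ½a(va)² has LHS [L] vs RHS [L^5 T^-8] — inconsistent.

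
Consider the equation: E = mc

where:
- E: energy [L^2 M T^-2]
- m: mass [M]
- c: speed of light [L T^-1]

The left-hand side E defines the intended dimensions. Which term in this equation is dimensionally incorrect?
The right-hand side term mc

E has dimensions [L^2 M T^-2], but mc has dimensions [L M T^-1], so the term mc is dimensionally wrong for E.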